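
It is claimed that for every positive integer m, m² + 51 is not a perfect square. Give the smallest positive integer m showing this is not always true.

m = 7

The first 6 eligible values, up to m = 6, all satisfy the conclusion.
m = 7: 7² + 51 = 100 = 10², a perfect square.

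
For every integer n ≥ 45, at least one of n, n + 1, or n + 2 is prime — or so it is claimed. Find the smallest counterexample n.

Check each integer n ≥ 45 in order until n, n + 1, n + 2 are all composite.
n = 45: 47 is prime.
n = 46: 47 is prime.
n = 47: 47 is prime.
n = 48: 48 = 2 × 24; 49 = 7 × 7; 50 = 2 × 25 — all composite.
Hence n = 48 is a counterexample.

n = 48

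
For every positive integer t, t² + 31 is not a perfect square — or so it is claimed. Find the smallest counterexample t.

The first 14 eligible values, up to t = 14, all satisfy the conclusion.
t = 15: 15² + 31 = 256 = 16², a perfect square.
So t = 15 is the smallest counterexample.

t = 15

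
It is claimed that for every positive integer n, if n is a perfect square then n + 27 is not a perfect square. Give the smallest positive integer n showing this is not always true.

n = 9

Check each positive integer n in order until n is a perfect square but n + 27 is a perfect square.
n = 1: 1 + 27 = 28, not a perfect square.
n = 4: 4 + 27 = 31, not a perfect square.
n = 9: 9 = 3² and 9 + 27 = 36 = 6².
So n = 9 is the smallest counterexample.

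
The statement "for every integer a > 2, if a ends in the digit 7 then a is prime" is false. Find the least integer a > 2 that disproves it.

a = 27

A counterexample is any integer a > 2 such that a ends in the digit 7 but a is not prime; we check each in order.
For a = 7, 17 the conclusion holds.
a = 27: 27 ends in 7; 27 = 3 × 9, composite.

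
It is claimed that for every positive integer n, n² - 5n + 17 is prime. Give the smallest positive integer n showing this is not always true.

n = 13

The first 12 eligible values, up to n = 12, all satisfy the conclusion.
n = 13: n² - 5n + 17 = 121 = 11 × 11, composite.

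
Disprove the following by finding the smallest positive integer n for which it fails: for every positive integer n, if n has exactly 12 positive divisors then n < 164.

A counterexample is any positive integer n such that n has exactly 12 positive divisors but the claim fails; we check each in order.
For n = 60, 72, 84, 90, …, 150, 156, 160 the conclusion holds.
n = 198: τ(198) = 12; 198 ≥ 164.
So n = 198 is the smallest counterexample.

n = 198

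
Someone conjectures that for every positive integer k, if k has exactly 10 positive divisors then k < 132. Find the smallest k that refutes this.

Check each positive integer k in order until k has exactly 10 positive divisors but the claim fails.
k = 48: τ(48) = 10; 48 < 132.
k = 80: τ(80) = 10; 80 < 132.
k = 112: τ(112) = 10; 112 < 132.
k = 162: τ(162) = 10; 162 ≥ 132.

k = 162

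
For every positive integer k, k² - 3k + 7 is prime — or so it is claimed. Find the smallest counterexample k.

k = 6

We need the least positive integer k for which k² - 3k + 7 is not prime.
The first 5 eligible values, up to k = 5, all satisfy the conclusion.
k = 6: k² - 3k + 7 = 25 = 5 × 5, composite.
So k = 6 is the smallest counterexample.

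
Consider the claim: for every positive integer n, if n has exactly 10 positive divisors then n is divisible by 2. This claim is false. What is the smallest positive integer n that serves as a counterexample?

A counterexample is any positive integer n such that n has exactly 10 positive divisors but n is not divisible by 2; we check each in order.
For n = 48, 80, 112, 162, 176, 208, 272, 304, 368 the conclusion holds.
n = 405: τ(405) = 10; 405 mod 2 = 1.
So n = 405 is the smallest counterexample.

n = 405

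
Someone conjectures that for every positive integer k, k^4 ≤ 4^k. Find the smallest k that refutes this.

k = 3

A counterexample is any positive integer k such that k^4 > 4^k; we check each in order.
For k = 1, 2 the conclusion holds.
k = 3: k^4 = 81 and 4^k = 64, so 81 > 64.
So k = 3 is the smallest counterexample.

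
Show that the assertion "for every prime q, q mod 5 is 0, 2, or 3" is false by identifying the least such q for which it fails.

The first 4 eligible values, up to q = 7, all satisfy the conclusion.
q = 11: 11 mod 5 = 1 — not in {0, 2, 3}.
So q = 11 is the smallest counterexample.

q = 11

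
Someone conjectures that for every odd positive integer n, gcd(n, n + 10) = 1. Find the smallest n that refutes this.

A counterexample is any odd positive integer n such that gcd(n, n + 10) > 1; we check each in order.
For n = 1, 3 the conclusion holds.
n = 5: gcd(5, 15) = 5.
Thus n = 5 disproves the claim, and no smaller n works.

n = 5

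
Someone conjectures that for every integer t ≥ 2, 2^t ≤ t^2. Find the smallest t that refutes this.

t = 5

A counterexample is any integer t ≥ 2 such that 2^t > t^2; we check each in order.
t = 2: 2^t = 4 and t^2 = 4, so 4 ≤ 4.
t = 3: 2^t = 8 and t^2 = 9, so 8 ≤ 9.
t = 4: 2^t = 16 and t^2 = 16, so 16 ≤ 16.
t = 5: 2^t = 32 and t^2 = 25, so 32 > 25.
Hence t = 5 is a counterexample.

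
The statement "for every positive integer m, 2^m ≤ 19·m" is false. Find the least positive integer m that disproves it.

We need the least positive integer m for which 2^m > 19·m.
For m = 1, 2, 3, 4, 5, 6, 7 the conclusion holds.
m = 8: 2^m = 256 and 19·m = 152, so 256 > 152.
Hence m = 8 is a counterexample.

m = 8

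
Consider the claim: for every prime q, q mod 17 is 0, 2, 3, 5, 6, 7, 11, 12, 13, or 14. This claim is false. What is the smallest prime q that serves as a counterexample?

q = 43

Check each prime q in order until the claim fails.
For q = 2, 3, 5, 7, …, 31, 37, 41 the conclusion holds.
q = 43: 43 mod 17 = 9 — not in {0, 2, 3, 5, 6, 7, 11, 12, 13, 14}.
Hence q = 43 is a counterexample.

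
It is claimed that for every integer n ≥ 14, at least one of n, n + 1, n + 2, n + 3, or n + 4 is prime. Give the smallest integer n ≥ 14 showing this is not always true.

n = 24

Check each integer n ≥ 14 in order until n, n + 1, n + 2, n + 3, n + 4 are all composite.
The first 10 eligible values, up to n = 23, all satisfy the conclusion.
n = 24: 24 = 2 × 12; 25 = 5 × 5; 26 = 2 × 13; 27 = 3 × 9; 28 = 2 × 14 — all composite.
So n = 24 is the smallest counterexample.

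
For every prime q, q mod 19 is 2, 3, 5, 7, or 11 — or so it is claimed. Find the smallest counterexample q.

We need the least prime q for which the claim fails.
The first 5 eligible values, up to q = 11, all satisfy the conclusion.
q = 13: 13 mod 19 = 13 — not in {2, 3, 5, 7, 11}.
So q = 13 is the smallest counterexample.

q = 13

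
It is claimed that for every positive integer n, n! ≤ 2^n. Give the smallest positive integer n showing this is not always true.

A counterexample is any positive integer n such that n! > 2^n; we check each in order.
n = 1: n! = 1 and 2^n = 2, so 1 ≤ 2.
n = 2: n! = 2 and 2^n = 4, so 2 ≤ 4.
n = 3: n! = 6 and 2^n = 8, so 6 ≤ 8.
n = 4: n! = 24 and 2^n = 16, so 24 > 16.

n = 4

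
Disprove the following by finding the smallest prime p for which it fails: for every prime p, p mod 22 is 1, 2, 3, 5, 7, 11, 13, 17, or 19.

A counterexample is any prime p such that the claim fails; we check each in order.
For p = 2, 3, 5, 7, 11, 13, 17, 19, 23, 29 the conclusion holds.
p = 31: 31 mod 22 = 9 — not in {1, 2, 3, 5, 7, 11, 13, 17, 19}.
Hence p = 31 is a counterexample.

p = 31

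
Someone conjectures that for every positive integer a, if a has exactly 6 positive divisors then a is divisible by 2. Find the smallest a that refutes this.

a = 45

We need the least positive integer a for which a has exactly 6 positive divisors but a is not divisible by 2.
a = 12: τ(12) = 6; 12 mod 2 = 0.
a = 18: τ(18) = 6; 18 mod 2 = 0.
a = 20: τ(20) = 6; 20 mod 2 = 0.
a = 28: τ(28) = 6; 28 mod 2 = 0.
a = 32: τ(32) = 6; 32 mod 2 = 0.
a = 44: τ(44) = 6; 44 mod 2 = 0.
a = 45: τ(45) = 6; 45 mod 2 = 1.
Thus a = 45 disproves the claim, and no smaller a works.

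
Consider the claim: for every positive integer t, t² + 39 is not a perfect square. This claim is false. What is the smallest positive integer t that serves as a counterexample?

For t = 1, 2, 3, 4 the conclusion holds.
t = 5: 5² + 39 = 64 = 8², a perfect square.
Thus t = 5 disproves the claim, and no smaller t works.

t = 5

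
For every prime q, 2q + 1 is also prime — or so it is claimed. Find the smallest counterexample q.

We need the least prime q for which 2q + 1 is not prime.
For q = 2, 3, 5 the conclusion holds.
q = 7: 2q + 1 = 15 = 3 × 5, not prime.

q = 7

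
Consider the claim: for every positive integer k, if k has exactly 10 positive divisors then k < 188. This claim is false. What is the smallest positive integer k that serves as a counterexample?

k = 208

Check each positive integer k in order until k has exactly 10 positive divisors but the claim fails.
k = 48: τ(48) = 10; 48 < 188.
k = 80: τ(80) = 10; 80 < 188.
k = 112: τ(112) = 10; 112 < 188.
k = 162: τ(162) = 10; 162 < 188.
k = 176: τ(176) = 10; 176 < 188.
k = 208: τ(208) = 10; 208 ≥ 188.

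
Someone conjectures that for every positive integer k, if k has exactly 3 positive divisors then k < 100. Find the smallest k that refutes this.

k = 121

The first 4 eligible values, up to k = 49, all satisfy the conclusion.
k = 121: τ(121) = 3; 121 ≥ 100.
Thus k = 121 disproves the claim, and no smaller k works.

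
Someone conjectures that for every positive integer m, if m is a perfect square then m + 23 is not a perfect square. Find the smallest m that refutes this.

m = 121

A counterexample is any positive integer m such that m is a perfect square but m + 23 is a perfect square; we check each in order.
The first 10 eligible values, up to m = 100, all satisfy the conclusion.
m = 121: 121 = 11² and 121 + 23 = 144 = 12².
Thus m = 121 disproves the claim, and no smaller m works.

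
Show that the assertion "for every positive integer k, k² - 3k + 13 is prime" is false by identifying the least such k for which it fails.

We need the least positive integer k for which k² - 3k + 13 is not prime.
The first 11 eligible values, up to k = 11, all satisfy the conclusion.
k = 12: k² - 3k + 13 = 121 = 11 × 11, composite.

k = 12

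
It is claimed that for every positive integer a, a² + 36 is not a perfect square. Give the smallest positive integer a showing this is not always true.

We need the least positive integer a for which a² + 36 is a perfect square.
The first 7 eligible values, up to a = 7, all satisfy the conclusion.
a = 8: 8² + 36 = 100 = 10², a perfect square.
So a = 8 is the smallest counterexample.

a = 8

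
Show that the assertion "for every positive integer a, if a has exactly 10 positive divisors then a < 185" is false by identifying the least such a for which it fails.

a = 48: τ(48) = 10; 48 < 185.
a = 80: τ(80) = 10; 80 < 185.
a = 112: τ(112) = 10; 112 < 185.
a = 162: τ(162) = 10; 162 < 185.
a = 176: τ(176) = 10; 176 < 185.
a = 208: τ(208) = 10; 208 ≥ 185.
Hence a = 208 is a counterexample.

a = 208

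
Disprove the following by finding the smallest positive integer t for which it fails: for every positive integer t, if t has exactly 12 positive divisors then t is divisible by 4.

Check each positive integer t in order until t has exactly 12 positive divisors but t is not divisible by 4.
t = 60: τ(60) = 12; 60 mod 4 = 0.
t = 72: τ(72) = 12; 72 mod 4 = 0.
t = 84: τ(84) = 12; 84 mod 4 = 0.
t = 90: τ(90) = 12; 90 mod 4 = 2.
Thus t = 90 disproves the claim, and no smaller t works.

t = 90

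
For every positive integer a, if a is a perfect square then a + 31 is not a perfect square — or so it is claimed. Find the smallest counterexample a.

For a = 1, 4, 9, 16, …, 144, 169, 196 the conclusion holds.
a = 225: 225 = 15² and 225 + 31 = 256 = 16².
So a = 225 is the smallest counterexample.

a = 225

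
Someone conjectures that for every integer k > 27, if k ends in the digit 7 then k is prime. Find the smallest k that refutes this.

Check each integer k > 27 in order until k ends in the digit 7 but k is not prime.
For k = 37, 47 the conclusion holds.
k = 57: 57 ends in 7; 57 = 3 × 19, composite.
Thus k = 57 disproves the claim, and no smaller k works.

k = 57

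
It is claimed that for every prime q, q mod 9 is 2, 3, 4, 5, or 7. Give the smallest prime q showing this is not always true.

We need the least prime q for which the claim fails.
The first 6 eligible values, up to q = 13, all satisfy the conclusion.
q = 17: 17 mod 9 = 8 — not in {2, 3, 4, 5, 7}.
Hence q = 17 is a counterexample.

q = 17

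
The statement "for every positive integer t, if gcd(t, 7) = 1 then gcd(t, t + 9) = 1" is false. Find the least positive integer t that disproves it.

A counterexample is any positive integer t such that gcd(t, 7) = 1 but gcd(t, t + 9) > 1; we check each in order.
For t = 1, 2 the conclusion holds.
t = 3: gcd(3, 12) = 3.
Hence t = 3 is a counterexample.

t = 3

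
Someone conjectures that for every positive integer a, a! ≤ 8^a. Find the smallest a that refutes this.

Check each positive integer a in order until a! > 8^a.
The first 19 eligible values, up to a = 19, all satisfy the conclusion.
a = 20: a! = 2432902008176640000 and 8^a = 1152921504606846976, so 2432902008176640000 > 1152921504606846976.

a = 20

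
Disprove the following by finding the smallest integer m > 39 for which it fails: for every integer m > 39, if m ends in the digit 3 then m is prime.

m = 63

We need the least integer m > 39 for which m ends in the digit 3 but m is not prime.
m = 43: 43 ends in 3 and is prime.
m = 53: 53 ends in 3 and is prime.
m = 63: 63 ends in 3; 63 = 3 × 21, composite.
So m = 63 is the smallest counterexample.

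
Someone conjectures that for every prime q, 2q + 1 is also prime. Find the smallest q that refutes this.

q = 7

A counterexample is any prime q such that 2q + 1 is not prime; we check each in order.
q = 2: 2q + 1 = 5, prime.
q = 3: 2q + 1 = 7, prime.
q = 5: 2q + 1 = 11, prime.
q = 7: 2q + 1 = 15 = 3 × 5, not prime.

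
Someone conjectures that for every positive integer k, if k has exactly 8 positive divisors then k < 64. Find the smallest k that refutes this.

k = 66

A counterexample is any positive integer k such that k has exactly 8 positive divisors but the claim fails; we check each in order.
k = 24: τ(24) = 8; 24 < 64.
k = 30: τ(30) = 8; 30 < 64.
k = 40: τ(40) = 8; 40 < 64.
k = 42: τ(42) = 8; 42 < 64.
k = 54: τ(54) = 8; 54 < 64.
k = 56: τ(56) = 8; 56 < 64.
k = 66: τ(66) = 8; 66 ≥ 64.
So k = 66 is the smallest counterexample.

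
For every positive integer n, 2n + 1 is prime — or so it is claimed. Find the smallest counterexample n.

For n = 1, 2, 3 the conclusion holds.
n = 4: 2n + 1 = 9 = 3 × 3, composite.
Thus n = 4 disproves the claim, and no smaller n works.

n = 4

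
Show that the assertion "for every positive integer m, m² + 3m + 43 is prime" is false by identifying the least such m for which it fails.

We need the least positive integer m for which m² + 3m + 43 is not prime.
For m = 1, 2, 3, 4, …, 36, 37, 38 the conclusion holds.
m = 39: m² + 3m + 43 = 1681 = 41 × 41, composite.
Thus m = 39 disproves the claim, and no smaller m works.

m = 39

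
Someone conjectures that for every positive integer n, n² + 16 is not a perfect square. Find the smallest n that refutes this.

n = 3

Check each positive integer n in order until n² + 16 is a perfect square.
For n = 1, 2 the conclusion holds.
n = 3: 3² + 16 = 25 = 5², a perfect square.
Hence n = 3 is a counterexample.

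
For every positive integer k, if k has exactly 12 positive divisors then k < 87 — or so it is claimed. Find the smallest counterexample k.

For k = 60, 72, 84 the conclusion holds.
k = 90: τ(90) = 12; 90 ≥ 87.
Hence k = 90 is a counterexample.

k = 90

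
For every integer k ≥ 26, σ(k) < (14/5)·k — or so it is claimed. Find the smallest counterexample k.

k = 60

The first 34 eligible values, up to k = 59, all satisfy the conclusion.
k = 60: σ(60) = 168; 168 ≥ 168.
So k = 60 is the smallest counterexample.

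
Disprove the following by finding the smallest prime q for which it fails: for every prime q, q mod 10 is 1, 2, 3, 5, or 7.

q = 19

The first 7 eligible values, up to q = 17, all satisfy the conclusion.
q = 19: 19 mod 10 = 9 — not in {1, 2, 3, 5, 7}.
So q = 19 is the smallest counterexample.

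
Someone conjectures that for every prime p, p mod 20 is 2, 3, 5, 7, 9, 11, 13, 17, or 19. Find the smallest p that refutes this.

p = 41

Check each prime p in order until the claim fails.
For p = 2, 3, 5, 7, …, 29, 31, 37 the conclusion holds.
p = 41: 41 mod 20 = 1 — not in {2, 3, 5, 7, 9, 11, 13, 17, 19}.
Thus p = 41 disproves the claim, and no smaller p works.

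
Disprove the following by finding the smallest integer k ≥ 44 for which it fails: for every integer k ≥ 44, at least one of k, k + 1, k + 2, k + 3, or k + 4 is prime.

A counterexample is any integer k ≥ 44 such that k, k + 1, k + 2, k + 3, k + 4 are all composite; we check each in order.
The first 4 eligible values, up to k = 47, all satisfy the conclusion.
k = 48: 48 = 2 × 24; 49 = 7 × 7; 50 = 2 × 25; 51 = 3 × 17; 52 = 2 × 26 — all composite.

k = 48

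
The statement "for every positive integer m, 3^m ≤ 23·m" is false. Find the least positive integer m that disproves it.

m = 5

Check each positive integer m in order until 3^m > 23·m.
The first 4 eligible values, up to m = 4, all satisfy the conclusion.
m = 5: 3^m = 243 and 23·m = 115, so 243 > 115.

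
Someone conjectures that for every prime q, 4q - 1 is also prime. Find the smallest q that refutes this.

A counterexample is any prime q such that 4q - 1 is not prime; we check each in order.
q = 2: 4q - 1 = 7, prime.
q = 3: 4q - 1 = 11, prime.
q = 5: 4q - 1 = 19, prime.
q = 7: 4q - 1 = 27 = 3 × 9, not prime.

q = 7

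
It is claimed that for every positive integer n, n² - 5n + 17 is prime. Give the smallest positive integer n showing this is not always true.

The first 12 eligible values, up to n = 12, all satisfy the conclusion.
n = 13: n² - 5n + 17 = 121 = 11 × 11, composite.
So n = 13 is the smallest counterexample.

n = 13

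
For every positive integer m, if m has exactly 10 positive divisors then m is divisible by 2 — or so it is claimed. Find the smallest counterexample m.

A counterexample is any positive integer m such that m has exactly 10 positive divisors but m is not divisible by 2; we check each in order.
The first 9 eligible values, up to m = 368, all satisfy the conclusion.
m = 405: τ(405) = 10; 405 mod 2 = 1.
So m = 405 is the smallest counterexample.

m = 405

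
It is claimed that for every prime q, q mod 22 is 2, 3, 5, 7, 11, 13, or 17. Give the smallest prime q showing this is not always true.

We need the least prime q for which the claim fails.
The first 7 eligible values, up to q = 17, all satisfy the conclusion.
q = 19: 19 mod 22 = 19 — not in {2, 3, 5, 7, 11, 13, 17}.
So q = 19 is the smallest counterexample.

q = 19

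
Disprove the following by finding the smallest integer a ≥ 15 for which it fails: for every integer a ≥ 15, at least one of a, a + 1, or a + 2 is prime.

A counterexample is any integer a ≥ 15 such that a, a + 1, a + 2 are all composite; we check each in order.
The first 5 eligible values, up to a = 19, all satisfy the conclusion.
a = 20: 20 = 2 × 10; 21 = 3 × 7; 22 = 2 × 11 — all composite.

a = 20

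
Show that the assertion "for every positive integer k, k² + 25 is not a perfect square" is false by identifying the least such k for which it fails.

A counterexample is any positive integer k such that k² + 25 is a perfect square; we check each in order.
For k = 1, 2, 3, 4, …, 9, 10, 11 the conclusion holds.
k = 12: 12² + 25 = 169 = 13², a perfect square.

k = 12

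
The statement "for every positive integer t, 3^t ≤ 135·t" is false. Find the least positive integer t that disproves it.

We need the least positive integer t for which 3^t > 135·t.
For t = 1, 2, 3, 4, 5, 6 the conclusion holds.
t = 7: 3^t = 2187 and 135·t = 945, so 2187 > 945.
Thus t = 7 disproves the claim, and no smaller t works.

t = 7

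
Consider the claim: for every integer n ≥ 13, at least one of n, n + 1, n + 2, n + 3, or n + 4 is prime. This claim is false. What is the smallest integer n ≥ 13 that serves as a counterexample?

A counterexample is any integer n ≥ 13 such that n, n + 1, n + 2, n + 3, n + 4 are all composite; we check each in order.
The first 11 eligible values, up to n = 23, all satisfy the conclusion.
n = 24: 24 = 2 × 12; 25 = 5 × 5; 26 = 2 × 13; 27 = 3 × 9; 28 = 2 × 14 — all composite.

n = 24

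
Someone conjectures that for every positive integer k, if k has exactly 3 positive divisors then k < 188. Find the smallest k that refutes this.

Check each positive integer k in order until k has exactly 3 positive divisors but the claim fails.
k = 4: τ(4) = 3; 4 < 188.
k = 9: τ(9) = 3; 9 < 188.
k = 25: τ(25) = 3; 25 < 188.
k = 49: τ(49) = 3; 49 < 188.
k = 121: τ(121) = 3; 121 < 188.
k = 169: τ(169) = 3; 169 < 188.
k = 289: τ(289) = 3; 289 ≥ 188.
Thus k = 289 disproves the claim, and no smaller k works.

k = 289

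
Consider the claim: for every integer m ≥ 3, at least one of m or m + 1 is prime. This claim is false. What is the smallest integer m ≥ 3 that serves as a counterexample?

We need the least integer m ≥ 3 for which m, m + 1 are both composite.
For m = 3, 4, 5, 6, 7 the conclusion holds.
m = 8: 8 = 2 × 4; 9 = 3 × 3 — both composite.

m = 8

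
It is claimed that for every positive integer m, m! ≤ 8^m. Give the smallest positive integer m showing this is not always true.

We need the least positive integer m for which m! > 8^m.
For m = 1, 2, 3, 4, …, 17, 18, 19 the conclusion holds.
m = 20: m! = 2432902008176640000 and 8^m = 1152921504606846976, so 2432902008176640000 > 1152921504606846976.

m = 20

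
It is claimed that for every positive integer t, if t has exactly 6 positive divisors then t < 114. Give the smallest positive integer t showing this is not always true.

t = 116

Check each positive integer t in order until t has exactly 6 positive divisors but the claim fails.
For t = 12, 18, 20, 28, …, 92, 98, 99 the conclusion holds.
t = 116: τ(116) = 6; 116 ≥ 114.
Thus t = 116 disproves the claim, and no smaller t works.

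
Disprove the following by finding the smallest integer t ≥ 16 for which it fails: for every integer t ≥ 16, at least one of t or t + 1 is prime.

t = 20

A counterexample is any integer t ≥ 16 such that t, t + 1 are both composite; we check each in order.
For t = 16, 17, 18, 19 the conclusion holds.
t = 20: 20 = 2 × 10; 21 = 3 × 7 — both composite.
So t = 20 is the smallest counterexample.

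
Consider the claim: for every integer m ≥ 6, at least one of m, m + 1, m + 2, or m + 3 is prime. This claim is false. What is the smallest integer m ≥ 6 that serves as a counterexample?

Check each integer m ≥ 6 in order until m, m + 1, m + 2, m + 3 are all composite.
For m = 6, 7, 8, 9, …, 21, 22, 23 the conclusion holds.
m = 24: 24 = 2 × 12; 25 = 5 × 5; 26 = 2 × 13; 27 = 3 × 9 — all composite.

m = 24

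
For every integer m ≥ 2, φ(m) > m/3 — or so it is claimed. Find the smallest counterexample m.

A counterexample is any integer m ≥ 2 such that the claim fails; we check each in order.
m = 2: φ(2) = 1 and 2/3 = 2/3, so φ(2) > 2/3.
m = 3: φ(3) = 2 and 3/3 = 1, so φ(3) > 3/3.
m = 4: φ(4) = 2 and 4/3 = 4/3, so φ(4) > 4/3.
m = 5: φ(5) = 4 and 5/3 = 5/3, so φ(5) > 5/3.
m = 6: φ(6) = 2 and 6/3 = 2, so φ(6) ≤ 6/3.

m = 6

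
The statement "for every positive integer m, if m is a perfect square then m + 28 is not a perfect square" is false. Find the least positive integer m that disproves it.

m = 36

Check each positive integer m in order until m is a perfect square but m + 28 is a perfect square.
The first 5 eligible values, up to m = 25, all satisfy the conclusion.
m = 36: 36 = 6² and 36 + 28 = 64 = 8².
So m = 36 is the smallest counterexample.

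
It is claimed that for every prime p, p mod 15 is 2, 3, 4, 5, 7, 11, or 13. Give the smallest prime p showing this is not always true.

p = 23

p = 2: 2 mod 15 = 2.
p = 3: 3 mod 15 = 3.
p = 5: 5 mod 15 = 5.
p = 7: 7 mod 15 = 7.
p = 11: 11 mod 15 = 11.
p = 13: 13 mod 15 = 13.
p = 17: 17 mod 15 = 2.
p = 19: 19 mod 15 = 4.
p = 23: 23 mod 15 = 8 — not in {2, 3, 4, 5, 7, 11, 13}.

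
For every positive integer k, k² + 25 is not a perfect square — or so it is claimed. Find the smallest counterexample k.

Check each positive integer k in order until k² + 25 is a perfect square.
The first 11 eligible values, up to k = 11, all satisfy the conclusion.
k = 12: 12² + 25 = 169 = 13², a perfect square.
So k = 12 is the smallest counterexample.

k = 12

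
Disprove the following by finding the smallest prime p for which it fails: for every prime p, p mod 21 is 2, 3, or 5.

For p = 2, 3, 5 the conclusion holds.
p = 7: 7 mod 21 = 7 — not in {2, 3, 5}.

p = 7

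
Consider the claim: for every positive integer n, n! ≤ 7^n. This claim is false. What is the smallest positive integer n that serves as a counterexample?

We need the least positive integer n for which n! > 7^n.
The first 16 eligible values, up to n = 16, all satisfy the conclusion.
n = 17: n! = 355687428096000 and 7^n = 232630513987207, so 355687428096000 > 232630513987207.
So n = 17 is the smallest counterexample.

n = 17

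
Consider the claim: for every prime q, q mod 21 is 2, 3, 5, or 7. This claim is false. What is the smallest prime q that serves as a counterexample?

The first 4 eligible values, up to q = 7, all satisfy the conclusion.
q = 11: 11 mod 21 = 11 — not in {2, 3, 5, 7}.
Thus q = 11 disproves the claim, and no smaller q works.

q = 11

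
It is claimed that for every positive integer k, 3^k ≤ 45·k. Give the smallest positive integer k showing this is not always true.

k = 5

We need the least positive integer k for which 3^k > 45·k.
The first 4 eligible values, up to k = 4, all satisfy the conclusion.
k = 5: 3^k = 243 and 45·k = 225, so 243 > 225.
Hence k = 5 is a counterexample.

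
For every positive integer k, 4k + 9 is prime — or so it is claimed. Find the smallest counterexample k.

We need the least positive integer k for which 4k + 9 is not prime.
k = 1: 4k + 9 = 13, prime.
k = 2: 4k + 9 = 17, prime.
k = 3: 4k + 9 = 21 = 3 × 7, composite.

k = 3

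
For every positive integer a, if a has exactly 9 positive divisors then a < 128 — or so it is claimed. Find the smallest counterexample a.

Check each positive integer a in order until a has exactly 9 positive divisors but the claim fails.
For a = 36, 100 the conclusion holds.
a = 196: τ(196) = 9; 196 ≥ 128.
Thus a = 196 disproves the claim, and no smaller a works.

a = 196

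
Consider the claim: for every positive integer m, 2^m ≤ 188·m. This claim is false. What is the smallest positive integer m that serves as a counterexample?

Check each positive integer m in order until 2^m > 188·m.
The first 11 eligible values, up to m = 11, all satisfy the conclusion.
m = 12: 2^m = 4096 and 188·m = 2256, so 4096 > 2256.

m = 12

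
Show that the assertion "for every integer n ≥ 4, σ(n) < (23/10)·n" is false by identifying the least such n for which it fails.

The first 8 eligible values, up to n = 11, all satisfy the conclusion.
n = 12: σ(12) = 28; 28 ≥ 138/5.
Hence n = 12 is a counterexample.

n = 12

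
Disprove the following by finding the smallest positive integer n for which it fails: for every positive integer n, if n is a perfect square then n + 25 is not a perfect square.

n = 144

We need the least positive integer n for which n is a perfect square but n + 25 is a perfect square.
For n = 1, 4, 9, 16, …, 81, 100, 121 the conclusion holds.
n = 144: 144 = 12² and 144 + 25 = 169 = 13².
Hence n = 144 is a counterexample.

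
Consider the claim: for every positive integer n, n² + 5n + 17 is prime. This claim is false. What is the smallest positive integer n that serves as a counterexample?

We need the least positive integer n for which n² + 5n + 17 is not prime.
n = 1: n² + 5n + 17 = 23, prime.
n = 2: n² + 5n + 17 = 31, prime.
n = 3: n² + 5n + 17 = 41, prime.
n = 4: n² + 5n + 17 = 53, prime.
n = 5: n² + 5n + 17 = 67, prime.
n = 6: n² + 5n + 17 = 83, prime.
n = 7: n² + 5n + 17 = 101, prime.
n = 8: n² + 5n + 17 = 121 = 11 × 11, composite.
Thus n = 8 disproves the claim, and no smaller n works.

n = 8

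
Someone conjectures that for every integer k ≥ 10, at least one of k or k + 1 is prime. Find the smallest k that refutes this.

For k = 10, 11, 12, 13 the conclusion holds.
k = 14: 14 = 2 × 7; 15 = 3 × 5 — both composite.

k = 14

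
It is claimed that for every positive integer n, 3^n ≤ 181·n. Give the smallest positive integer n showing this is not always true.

We need the least positive integer n for which 3^n > 181·n.
The first 6 eligible values, up to n = 6, all satisfy the conclusion.
n = 7: 3^n = 2187 and 181·n = 1267, so 2187 > 1267.

n = 7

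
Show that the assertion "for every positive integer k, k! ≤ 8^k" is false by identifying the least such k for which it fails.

k = 20

The first 19 eligible values, up to k = 19, all satisfy the conclusion.
k = 20: k! = 2432902008176640000 and 8^k = 1152921504606846976, so 2432902008176640000 > 1152921504606846976.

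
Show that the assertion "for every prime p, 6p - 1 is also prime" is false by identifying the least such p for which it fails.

p = 11

We need the least prime p for which 6p - 1 is not prime.
p = 2: 6p - 1 = 11, prime.
p = 3: 6p - 1 = 17, prime.
p = 5: 6p - 1 = 29, prime.
p = 7: 6p - 1 = 41, prime.
p = 11: 6p - 1 = 65 = 5 × 13, not prime.
Thus p = 11 disproves the claim, and no smaller p works.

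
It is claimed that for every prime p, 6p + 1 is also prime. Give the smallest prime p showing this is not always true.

p = 19

Check each prime p in order until 6p + 1 is not prime.
For p = 2, 3, 5, 7, 11, 13, 17 the conclusion holds.
p = 19: 6p + 1 = 115 = 5 × 23, not prime.
Hence p = 19 is a counterexample.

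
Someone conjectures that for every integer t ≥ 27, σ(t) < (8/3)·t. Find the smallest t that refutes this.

We need the least integer t ≥ 27 for which the claim fails.
For t = 27, 28, 29, 30, …, 57, 58, 59 the conclusion holds.
t = 60: σ(60) = 168; 168 ≥ 160.
So t = 60 is the smallest counterexample.

t = 60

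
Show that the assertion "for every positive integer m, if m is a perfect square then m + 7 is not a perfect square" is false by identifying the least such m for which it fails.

m = 9

m = 1: 1 + 7 = 8, not a perfect square.
m = 4: 4 + 7 = 11, not a perfect square.
m = 9: 9 = 3² and 9 + 7 = 16 = 4².
So m = 9 is the smallest counterexample.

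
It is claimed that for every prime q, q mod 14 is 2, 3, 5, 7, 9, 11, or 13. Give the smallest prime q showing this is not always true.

q = 29

We need the least prime q for which the claim fails.
The first 9 eligible values, up to q = 23, all satisfy the conclusion.
q = 29: 29 mod 14 = 1 — not in {2, 3, 5, 7, 9, 11, 13}.
Hence q = 29 is a counterexample.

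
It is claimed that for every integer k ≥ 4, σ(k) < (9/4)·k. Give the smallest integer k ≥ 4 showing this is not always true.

k = 12

We need the least integer k ≥ 4 for which the claim fails.
For k = 4, 5, 6, 7, 8, 9, 10, 11 the conclusion holds.
k = 12: σ(12) = 28; 28 ≥ 27.
Hence k = 12 is a counterexample.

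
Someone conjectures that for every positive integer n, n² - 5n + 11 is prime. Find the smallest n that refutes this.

n = 7

A counterexample is any positive integer n such that n² - 5n + 11 is not prime; we check each in order.
For n = 1, 2, 3, 4, 5, 6 the conclusion holds.
n = 7: n² - 5n + 11 = 25 = 5 × 5, composite.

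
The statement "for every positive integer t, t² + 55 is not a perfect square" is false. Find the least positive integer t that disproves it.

A counterexample is any positive integer t such that t² + 55 is a perfect square; we check each in order.
t = 1: 1² + 55 = 56, not a perfect square.
t = 2: 2² + 55 = 59, not a perfect square.
t = 3: 3² + 55 = 64 = 8², a perfect square.

t = 3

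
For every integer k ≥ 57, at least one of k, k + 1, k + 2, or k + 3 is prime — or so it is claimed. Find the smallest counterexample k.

The first 5 eligible values, up to k = 61, all satisfy the conclusion.
k = 62: 62 = 2 × 31; 63 = 3 × 21; 64 = 2 × 32; 65 = 5 × 13 — all composite.

k = 62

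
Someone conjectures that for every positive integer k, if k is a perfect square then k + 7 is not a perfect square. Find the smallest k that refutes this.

k = 9

A counterexample is any positive integer k such that k is a perfect square but k + 7 is a perfect square; we check each in order.
For k = 1, 4 the conclusion holds.
k = 9: 9 = 3² and 9 + 7 = 16 = 4².
So k = 9 is the smallest counterexample.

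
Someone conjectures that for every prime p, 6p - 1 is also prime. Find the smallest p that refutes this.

Check each prime p in order until 6p - 1 is not prime.
p = 2: 6p - 1 = 11, prime.
p = 3: 6p - 1 = 17, prime.
p = 5: 6p - 1 = 29, prime.
p = 7: 6p - 1 = 41, prime.
p = 11: 6p - 1 = 65 = 5 × 13, not prime.

p = 11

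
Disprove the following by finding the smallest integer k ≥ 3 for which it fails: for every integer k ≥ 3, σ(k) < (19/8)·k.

For k = 3, 4, 5, 6, …, 21, 22, 23 the conclusion holds.
k = 24: σ(24) = 60; 60 ≥ 57.
Hence k = 24 is a counterexample.

k = 24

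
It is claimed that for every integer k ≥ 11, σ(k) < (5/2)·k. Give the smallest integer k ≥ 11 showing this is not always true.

k = 24

Check each integer k ≥ 11 in order until the claim fails.
The first 13 eligible values, up to k = 23, all satisfy the conclusion.
k = 24: σ(24) = 60; 60 ≥ 60.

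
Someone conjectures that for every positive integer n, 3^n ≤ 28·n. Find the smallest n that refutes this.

n = 5

For n = 1, 2, 3, 4 the conclusion holds.
n = 5: 3^n = 243 and 28·n = 140, so 243 > 140.
Thus n = 5 disproves the claim, and no smaller n works.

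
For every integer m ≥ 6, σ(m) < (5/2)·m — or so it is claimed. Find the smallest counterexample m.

The first 18 eligible values, up to m = 23, all satisfy the conclusion.
m = 24: σ(24) = 60; 60 ≥ 60.

m = 24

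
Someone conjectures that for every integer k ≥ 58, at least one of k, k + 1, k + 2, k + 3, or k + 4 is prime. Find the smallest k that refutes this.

Check each integer k ≥ 58 in order until k, k + 1, k + 2, k + 3, k + 4 are all composite.
k = 58: 59 is prime.
k = 59: 59 is prime.
k = 60: 61 is prime.
k = 61: 61 is prime.
k = 62: 62 = 2 × 31; 63 = 3 × 21; 64 = 2 × 32; 65 = 5 × 13; 66 = 2 × 33 — all composite.
So k = 62 is the smallest counterexample.

k = 62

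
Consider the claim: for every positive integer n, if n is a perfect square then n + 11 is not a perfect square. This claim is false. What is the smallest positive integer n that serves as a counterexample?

n = 25

We need the least positive integer n for which n is a perfect square but n + 11 is a perfect square.
n = 1: 1 + 11 = 12, not a perfect square.
n = 4: 4 + 11 = 15, not a perfect square.
n = 9: 9 + 11 = 20, not a perfect square.
n = 16: 16 + 11 = 27, not a perfect square.
n = 25: 25 = 5² and 25 + 11 = 36 = 6².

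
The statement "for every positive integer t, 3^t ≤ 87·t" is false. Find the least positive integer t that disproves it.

Check each positive integer t in order until 3^t > 87·t.
The first 5 eligible values, up to t = 5, all satisfy the conclusion.
t = 6: 3^t = 729 and 87·t = 522, so 729 > 522.

t = 6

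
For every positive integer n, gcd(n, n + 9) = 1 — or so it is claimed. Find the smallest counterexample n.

n = 3

For n = 1, 2 the conclusion holds.
n = 3: gcd(3, 12) = 3.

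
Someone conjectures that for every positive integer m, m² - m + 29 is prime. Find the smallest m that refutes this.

For m = 1, 2 the conclusion holds.
m = 3: m² - m + 29 = 35 = 5 × 7, composite.

m = 3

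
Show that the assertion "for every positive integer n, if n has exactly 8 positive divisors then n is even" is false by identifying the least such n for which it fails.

For n = 24, 30, 40, 42, …, 88, 102, 104 the conclusion holds.
n = 105: divisors of 105: 1, 3, 5, 7, 15, 21, 35, 105; 105 is odd.

n = 105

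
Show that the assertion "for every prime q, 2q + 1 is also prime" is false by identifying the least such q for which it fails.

q = 7

We need the least prime q for which 2q + 1 is not prime.
For q = 2, 3, 5 the conclusion holds.
q = 7: 2q + 1 = 15 = 3 × 5, not prime.
Thus q = 7 disproves the claim, and no smaller q works.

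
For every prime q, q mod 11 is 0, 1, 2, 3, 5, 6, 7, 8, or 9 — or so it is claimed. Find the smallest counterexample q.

We need the least prime q for which the claim fails.
The first 11 eligible values, up to q = 31, all satisfy the conclusion.
q = 37: 37 mod 11 = 4 — not in {0, 1, 2, 3, 5, 6, 7, 8, 9}.
So q = 37 is the smallest counterexample.

q = 37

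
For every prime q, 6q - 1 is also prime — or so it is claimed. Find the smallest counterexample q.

q = 11

We need the least prime q for which 6q - 1 is not prime.
The first 4 eligible values, up to q = 7, all satisfy the conclusion.
q = 11: 6q - 1 = 65 = 5 × 13, not prime.
Hence q = 11 is a counterexample.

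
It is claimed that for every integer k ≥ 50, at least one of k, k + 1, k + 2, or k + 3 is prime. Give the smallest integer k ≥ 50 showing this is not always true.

A counterexample is any integer k ≥ 50 such that k, k + 1, k + 2, k + 3 are all composite; we check each in order.
The first 4 eligible values, up to k = 53, all satisfy the conclusion.
k = 54: 54 = 2 × 27; 55 = 5 × 11; 56 = 2 × 28; 57 = 3 × 19 — all composite.

k = 54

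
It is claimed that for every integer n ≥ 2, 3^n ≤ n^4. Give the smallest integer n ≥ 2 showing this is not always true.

We need the least integer n ≥ 2 for which 3^n > n^4.
n = 2: 3^n = 9 and n^4 = 16, so 9 ≤ 16.
n = 3: 3^n = 27 and n^4 = 81, so 27 ≤ 81.
n = 4: 3^n = 81 and n^4 = 256, so 81 ≤ 256.
n = 5: 3^n = 243 and n^4 = 625, so 243 ≤ 625.
n = 6: 3^n = 729 and n^4 = 1296, so 729 ≤ 1296.
n = 7: 3^n = 2187 and n^4 = 2401, so 2187 ≤ 2401.
n = 8: 3^n = 6561 and n^4 = 4096, so 6561 > 4096.
So n = 8 is the smallest counterexample.

n = 8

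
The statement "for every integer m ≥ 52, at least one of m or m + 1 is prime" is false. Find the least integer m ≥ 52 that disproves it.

m = 54

A counterexample is any integer m ≥ 52 such that m, m + 1 are both composite; we check each in order.
For m = 52, 53 the conclusion holds.
m = 54: 54 = 2 × 27; 55 = 5 × 11 — both composite.
Hence m = 54 is a counterexample.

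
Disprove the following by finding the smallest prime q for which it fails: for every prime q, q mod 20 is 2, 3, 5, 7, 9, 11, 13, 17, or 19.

q = 41

For q = 2, 3, 5, 7, …, 29, 31, 37 the conclusion holds.
q = 41: 41 mod 20 = 1 — not in {2, 3, 5, 7, 9, 11, 13, 17, 19}.
So q = 41 is the smallest counterexample.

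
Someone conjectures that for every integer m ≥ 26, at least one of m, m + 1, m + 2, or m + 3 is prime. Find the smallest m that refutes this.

m = 32

m = 26: 29 is prime.
m = 27: 29 is prime.
m = 28: 29 is prime.
m = 29: 29 is prime.
m = 30: 31 is prime.
m = 31: 31 is prime.
m = 32: 32 = 2 × 16; 33 = 3 × 11; 34 = 2 × 17; 35 = 5 × 7 — all composite.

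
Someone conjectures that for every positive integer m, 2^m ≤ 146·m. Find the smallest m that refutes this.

For m = 1, 2, 3, 4, 5, 6, 7, 8, 9, 10 the conclusion holds.
m = 11: 2^m = 2048 and 146·m = 1606, so 2048 > 1606.
Hence m = 11 is a counterexample.

m = 11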